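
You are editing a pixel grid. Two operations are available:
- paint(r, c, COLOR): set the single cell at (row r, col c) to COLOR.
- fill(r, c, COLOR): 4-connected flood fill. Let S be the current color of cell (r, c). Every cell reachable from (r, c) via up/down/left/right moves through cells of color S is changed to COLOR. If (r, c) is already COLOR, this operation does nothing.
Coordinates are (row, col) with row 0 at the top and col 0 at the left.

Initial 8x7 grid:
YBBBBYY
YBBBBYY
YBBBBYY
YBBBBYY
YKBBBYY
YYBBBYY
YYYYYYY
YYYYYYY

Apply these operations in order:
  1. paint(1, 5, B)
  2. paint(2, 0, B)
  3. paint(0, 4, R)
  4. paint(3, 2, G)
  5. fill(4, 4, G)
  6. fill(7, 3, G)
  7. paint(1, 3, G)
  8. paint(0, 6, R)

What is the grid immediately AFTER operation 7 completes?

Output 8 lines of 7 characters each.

After op 1 paint(1,5,B):
YBBBBYY
YBBBBBY
YBBBBYY
YBBBBYY
YKBBBYY
YYBBBYY
YYYYYYY
YYYYYYY
After op 2 paint(2,0,B):
YBBBBYY
YBBBBBY
BBBBBYY
YBBBBYY
YKBBBYY
YYBBBYY
YYYYYYY
YYYYYYY
After op 3 paint(0,4,R):
YBBBRYY
YBBBBBY
BBBBBYY
YBBBBYY
YKBBBYY
YYBBBYY
YYYYYYY
YYYYYYY
After op 4 paint(3,2,G):
YBBBRYY
YBBBBBY
BBBBBYY
YBGBBYY
YKBBBYY
YYBBBYY
YYYYYYY
YYYYYYY
After op 5 fill(4,4,G) [22 cells changed]:
YGGGRYY
YGGGGGY
GGGGGYY
YGGGGYY
YKGGGYY
YYGGGYY
YYYYYYY
YYYYYYY
After op 6 fill(7,3,G) [29 cells changed]:
YGGGRGG
YGGGGGG
GGGGGGG
GGGGGGG
GKGGGGG
GGGGGGG
GGGGGGG
GGGGGGG
After op 7 paint(1,3,G):
YGGGRGG
YGGGGGG
GGGGGGG
GGGGGGG
GKGGGGG
GGGGGGG
GGGGGGG
GGGGGGG

Answer: YGGGRGG
YGGGGGG
GGGGGGG
GGGGGGG
GKGGGGG
GGGGGGG
GGGGGGG
GGGGGGG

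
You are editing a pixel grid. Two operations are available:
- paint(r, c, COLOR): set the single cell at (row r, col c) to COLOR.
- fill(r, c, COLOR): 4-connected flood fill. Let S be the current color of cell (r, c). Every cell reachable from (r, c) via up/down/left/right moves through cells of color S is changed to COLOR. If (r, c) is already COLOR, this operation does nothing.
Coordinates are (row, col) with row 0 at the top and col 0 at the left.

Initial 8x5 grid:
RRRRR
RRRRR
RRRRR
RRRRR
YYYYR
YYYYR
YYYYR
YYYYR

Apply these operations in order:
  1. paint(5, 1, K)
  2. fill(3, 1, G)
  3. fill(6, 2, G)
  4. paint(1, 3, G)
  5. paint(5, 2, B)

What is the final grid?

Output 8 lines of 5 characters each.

Answer: GGGGG
GGGGG
GGGGG
GGGGG
GGGGG
GKBGG
GGGGG
GGGGG

Derivation:
After op 1 paint(5,1,K):
RRRRR
RRRRR
RRRRR
RRRRR
YYYYR
YKYYR
YYYYR
YYYYR
After op 2 fill(3,1,G) [24 cells changed]:
GGGGG
GGGGG
GGGGG
GGGGG
YYYYG
YKYYG
YYYYG
YYYYG
After op 3 fill(6,2,G) [15 cells changed]:
GGGGG
GGGGG
GGGGG
GGGGG
GGGGG
GKGGG
GGGGG
GGGGG
After op 4 paint(1,3,G):
GGGGG
GGGGG
GGGGG
GGGGG
GGGGG
GKGGG
GGGGG
GGGGG
After op 5 paint(5,2,B):
GGGGG
GGGGG
GGGGG
GGGGG
GGGGG
GKBGG
GGGGG
GGGGG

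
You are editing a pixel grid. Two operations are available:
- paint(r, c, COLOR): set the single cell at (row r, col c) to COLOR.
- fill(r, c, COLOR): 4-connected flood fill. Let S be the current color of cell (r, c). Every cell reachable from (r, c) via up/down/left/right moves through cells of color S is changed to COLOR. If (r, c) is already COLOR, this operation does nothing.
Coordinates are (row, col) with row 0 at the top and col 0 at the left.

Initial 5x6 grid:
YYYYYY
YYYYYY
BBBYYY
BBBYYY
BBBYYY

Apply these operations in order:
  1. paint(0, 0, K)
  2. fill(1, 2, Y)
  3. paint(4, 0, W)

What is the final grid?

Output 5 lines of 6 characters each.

After op 1 paint(0,0,K):
KYYYYY
YYYYYY
BBBYYY
BBBYYY
BBBYYY
After op 2 fill(1,2,Y) [0 cells changed]:
KYYYYY
YYYYYY
BBBYYY
BBBYYY
BBBYYY
After op 3 paint(4,0,W):
KYYYYY
YYYYYY
BBBYYY
BBBYYY
WBBYYY

Answer: KYYYYY
YYYYYY
BBBYYY
BBBYYY
WBBYYY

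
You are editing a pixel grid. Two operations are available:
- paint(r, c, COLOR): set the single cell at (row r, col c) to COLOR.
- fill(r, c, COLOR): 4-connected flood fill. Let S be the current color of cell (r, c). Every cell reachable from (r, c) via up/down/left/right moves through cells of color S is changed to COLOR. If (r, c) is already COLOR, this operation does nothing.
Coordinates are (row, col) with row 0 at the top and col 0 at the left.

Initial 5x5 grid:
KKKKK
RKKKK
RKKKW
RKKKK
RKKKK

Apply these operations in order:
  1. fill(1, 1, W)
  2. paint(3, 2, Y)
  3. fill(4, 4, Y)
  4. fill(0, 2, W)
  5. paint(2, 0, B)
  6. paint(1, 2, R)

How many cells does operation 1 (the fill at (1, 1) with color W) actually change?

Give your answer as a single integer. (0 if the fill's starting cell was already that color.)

After op 1 fill(1,1,W) [20 cells changed]:
WWWWW
RWWWW
RWWWW
RWWWW
RWWWW

Answer: 20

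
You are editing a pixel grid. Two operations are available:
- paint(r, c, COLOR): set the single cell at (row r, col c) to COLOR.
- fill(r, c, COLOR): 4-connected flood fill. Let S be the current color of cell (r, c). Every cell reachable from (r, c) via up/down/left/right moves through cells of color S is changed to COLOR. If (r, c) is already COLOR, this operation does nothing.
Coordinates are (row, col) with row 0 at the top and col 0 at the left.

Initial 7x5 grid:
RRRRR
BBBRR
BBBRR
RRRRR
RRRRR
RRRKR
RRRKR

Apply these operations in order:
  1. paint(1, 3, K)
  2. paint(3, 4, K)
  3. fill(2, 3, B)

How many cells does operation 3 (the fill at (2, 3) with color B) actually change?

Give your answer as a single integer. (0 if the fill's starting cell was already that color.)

After op 1 paint(1,3,K):
RRRRR
BBBKR
BBBRR
RRRRR
RRRRR
RRRKR
RRRKR
After op 2 paint(3,4,K):
RRRRR
BBBKR
BBBRR
RRRRK
RRRRR
RRRKR
RRRKR
After op 3 fill(2,3,B) [25 cells changed]:
BBBBB
BBBKB
BBBBB
BBBBK
BBBBB
BBBKB
BBBKB

Answer: 25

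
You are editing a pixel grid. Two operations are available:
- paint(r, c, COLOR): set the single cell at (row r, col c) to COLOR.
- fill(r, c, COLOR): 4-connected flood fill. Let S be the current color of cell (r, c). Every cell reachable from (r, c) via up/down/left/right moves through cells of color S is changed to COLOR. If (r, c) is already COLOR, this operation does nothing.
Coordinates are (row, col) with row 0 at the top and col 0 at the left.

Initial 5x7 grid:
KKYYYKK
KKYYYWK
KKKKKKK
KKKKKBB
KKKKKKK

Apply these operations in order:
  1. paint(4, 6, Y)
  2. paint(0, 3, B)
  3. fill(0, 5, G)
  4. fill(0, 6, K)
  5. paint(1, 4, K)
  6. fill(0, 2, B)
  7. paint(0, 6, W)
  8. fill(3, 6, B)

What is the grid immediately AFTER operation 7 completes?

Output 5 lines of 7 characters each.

After op 1 paint(4,6,Y):
KKYYYKK
KKYYYWK
KKKKKKK
KKKKKBB
KKKKKKY
After op 2 paint(0,3,B):
KKYBYKK
KKYYYWK
KKKKKKK
KKKKKBB
KKKKKKY
After op 3 fill(0,5,G) [25 cells changed]:
GGYBYGG
GGYYYWG
GGGGGGG
GGGGGBB
GGGGGGY
After op 4 fill(0,6,K) [25 cells changed]:
KKYBYKK
KKYYYWK
KKKKKKK
KKKKKBB
KKKKKKY
After op 5 paint(1,4,K):
KKYBYKK
KKYYKWK
KKKKKKK
KKKKKBB
KKKKKKY
After op 6 fill(0,2,B) [3 cells changed]:
KKBBYKK
KKBBKWK
KKKKKKK
KKKKKBB
KKKKKKY
After op 7 paint(0,6,W):
KKBBYKW
KKBBKWK
KKKKKKK
KKKKKBB
KKKKKKY

Answer: KKBBYKW
KKBBKWK
KKKKKKK
KKKKKBB
KKKKKKY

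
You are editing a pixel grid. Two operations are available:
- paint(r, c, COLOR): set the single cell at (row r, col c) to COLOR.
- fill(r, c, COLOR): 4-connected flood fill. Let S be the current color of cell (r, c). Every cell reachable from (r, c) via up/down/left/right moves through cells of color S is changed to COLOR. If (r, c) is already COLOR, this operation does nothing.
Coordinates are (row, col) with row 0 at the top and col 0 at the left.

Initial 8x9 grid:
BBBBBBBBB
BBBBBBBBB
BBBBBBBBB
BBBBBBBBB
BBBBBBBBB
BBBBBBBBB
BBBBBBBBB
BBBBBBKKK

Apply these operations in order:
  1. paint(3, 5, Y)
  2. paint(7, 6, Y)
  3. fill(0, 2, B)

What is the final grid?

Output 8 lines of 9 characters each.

After op 1 paint(3,5,Y):
BBBBBBBBB
BBBBBBBBB
BBBBBBBBB
BBBBBYBBB
BBBBBBBBB
BBBBBBBBB
BBBBBBBBB
BBBBBBKKK
After op 2 paint(7,6,Y):
BBBBBBBBB
BBBBBBBBB
BBBBBBBBB
BBBBBYBBB
BBBBBBBBB
BBBBBBBBB
BBBBBBBBB
BBBBBBYKK
After op 3 fill(0,2,B) [0 cells changed]:
BBBBBBBBB
BBBBBBBBB
BBBBBBBBB
BBBBBYBBB
BBBBBBBBB
BBBBBBBBB
BBBBBBBBB
BBBBBBYKK

Answer: BBBBBBBBB
BBBBBBBBB
BBBBBBBBB
BBBBBYBBB
BBBBBBBBB
BBBBBBBBB
BBBBBBBBB
BBBBBBYKK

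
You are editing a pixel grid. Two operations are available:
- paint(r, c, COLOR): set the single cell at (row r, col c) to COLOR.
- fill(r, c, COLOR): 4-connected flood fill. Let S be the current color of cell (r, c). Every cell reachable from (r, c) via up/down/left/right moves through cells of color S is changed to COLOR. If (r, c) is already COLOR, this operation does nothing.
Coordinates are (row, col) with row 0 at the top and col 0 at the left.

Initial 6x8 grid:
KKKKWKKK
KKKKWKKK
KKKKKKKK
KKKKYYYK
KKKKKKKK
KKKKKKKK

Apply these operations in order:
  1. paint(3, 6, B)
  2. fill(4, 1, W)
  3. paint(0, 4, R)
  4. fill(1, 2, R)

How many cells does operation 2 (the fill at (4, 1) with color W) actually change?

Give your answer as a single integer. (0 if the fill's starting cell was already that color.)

Answer: 43

Derivation:
After op 1 paint(3,6,B):
KKKKWKKK
KKKKWKKK
KKKKKKKK
KKKKYYBK
KKKKKKKK
KKKKKKKK
After op 2 fill(4,1,W) [43 cells changed]:
WWWWWWWW
WWWWWWWW
WWWWWWWW
WWWWYYBW
WWWWWWWW
WWWWWWWW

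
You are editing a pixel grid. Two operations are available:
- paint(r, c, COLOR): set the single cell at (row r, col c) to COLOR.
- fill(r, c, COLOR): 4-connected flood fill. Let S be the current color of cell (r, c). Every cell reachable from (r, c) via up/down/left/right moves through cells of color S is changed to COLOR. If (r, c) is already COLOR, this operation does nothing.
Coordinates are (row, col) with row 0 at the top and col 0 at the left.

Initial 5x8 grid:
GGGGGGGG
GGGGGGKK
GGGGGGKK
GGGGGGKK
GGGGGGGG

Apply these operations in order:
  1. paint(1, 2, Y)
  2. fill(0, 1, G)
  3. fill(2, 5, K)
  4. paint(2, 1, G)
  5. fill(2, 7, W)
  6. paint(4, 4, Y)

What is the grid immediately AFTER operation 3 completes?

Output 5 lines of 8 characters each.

After op 1 paint(1,2,Y):
GGGGGGGG
GGYGGGKK
GGGGGGKK
GGGGGGKK
GGGGGGGG
After op 2 fill(0,1,G) [0 cells changed]:
GGGGGGGG
GGYGGGKK
GGGGGGKK
GGGGGGKK
GGGGGGGG
After op 3 fill(2,5,K) [33 cells changed]:
KKKKKKKK
KKYKKKKK
KKKKKKKK
KKKKKKKK
KKKKKKKK

Answer: KKKKKKKK
KKYKKKKK
KKKKKKKK
KKKKKKKK
KKKKKKKK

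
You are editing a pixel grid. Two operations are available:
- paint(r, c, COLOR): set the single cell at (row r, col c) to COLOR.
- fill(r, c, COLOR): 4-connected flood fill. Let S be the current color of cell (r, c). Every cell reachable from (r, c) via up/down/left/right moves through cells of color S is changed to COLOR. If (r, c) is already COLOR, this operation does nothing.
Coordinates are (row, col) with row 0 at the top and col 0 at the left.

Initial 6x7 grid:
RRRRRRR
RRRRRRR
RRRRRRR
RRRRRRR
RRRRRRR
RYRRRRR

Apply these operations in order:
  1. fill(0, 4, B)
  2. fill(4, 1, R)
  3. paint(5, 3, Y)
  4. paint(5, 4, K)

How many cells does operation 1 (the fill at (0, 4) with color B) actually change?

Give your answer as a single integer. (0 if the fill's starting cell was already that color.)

Answer: 41

Derivation:
After op 1 fill(0,4,B) [41 cells changed]:
BBBBBBB
BBBBBBB
BBBBBBB
BBBBBBB
BBBBBBB
BYBBBBB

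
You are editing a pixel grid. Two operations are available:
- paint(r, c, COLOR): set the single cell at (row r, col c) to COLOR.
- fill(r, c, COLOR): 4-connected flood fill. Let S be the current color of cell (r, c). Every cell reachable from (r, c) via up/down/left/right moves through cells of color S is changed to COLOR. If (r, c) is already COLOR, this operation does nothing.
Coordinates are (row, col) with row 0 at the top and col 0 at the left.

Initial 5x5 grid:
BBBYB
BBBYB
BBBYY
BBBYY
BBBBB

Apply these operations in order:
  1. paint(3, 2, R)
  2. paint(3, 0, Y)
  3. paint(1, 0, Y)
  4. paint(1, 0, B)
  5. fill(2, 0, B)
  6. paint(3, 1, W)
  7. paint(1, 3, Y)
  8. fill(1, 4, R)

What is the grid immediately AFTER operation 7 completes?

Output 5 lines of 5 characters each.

After op 1 paint(3,2,R):
BBBYB
BBBYB
BBBYY
BBRYY
BBBBB
After op 2 paint(3,0,Y):
BBBYB
BBBYB
BBBYY
YBRYY
BBBBB
After op 3 paint(1,0,Y):
BBBYB
YBBYB
BBBYY
YBRYY
BBBBB
After op 4 paint(1,0,B):
BBBYB
BBBYB
BBBYY
YBRYY
BBBBB
After op 5 fill(2,0,B) [0 cells changed]:
BBBYB
BBBYB
BBBYY
YBRYY
BBBBB
After op 6 paint(3,1,W):
BBBYB
BBBYB
BBBYY
YWRYY
BBBBB
After op 7 paint(1,3,Y):
BBBYB
BBBYB
BBBYY
YWRYY
BBBBB

Answer: BBBYB
BBBYB
BBBYY
YWRYY
BBBBB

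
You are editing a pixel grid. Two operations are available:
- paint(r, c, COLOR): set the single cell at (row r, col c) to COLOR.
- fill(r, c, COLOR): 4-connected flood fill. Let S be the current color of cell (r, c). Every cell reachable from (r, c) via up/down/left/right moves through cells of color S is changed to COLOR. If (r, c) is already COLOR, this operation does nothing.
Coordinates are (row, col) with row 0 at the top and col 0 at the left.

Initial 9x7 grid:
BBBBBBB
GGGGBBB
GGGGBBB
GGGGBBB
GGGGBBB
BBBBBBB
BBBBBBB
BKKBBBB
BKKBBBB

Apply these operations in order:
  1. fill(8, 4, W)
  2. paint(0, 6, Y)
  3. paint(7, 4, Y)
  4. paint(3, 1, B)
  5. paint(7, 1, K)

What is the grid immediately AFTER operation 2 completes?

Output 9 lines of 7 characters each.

Answer: WWWWWWY
GGGGWWW
GGGGWWW
GGGGWWW
GGGGWWW
WWWWWWW
WWWWWWW
WKKWWWW
WKKWWWW

Derivation:
After op 1 fill(8,4,W) [43 cells changed]:
WWWWWWW
GGGGWWW
GGGGWWW
GGGGWWW
GGGGWWW
WWWWWWW
WWWWWWW
WKKWWWW
WKKWWWW
After op 2 paint(0,6,Y):
WWWWWWY
GGGGWWW
GGGGWWW
GGGGWWW
GGGGWWW
WWWWWWW
WWWWWWW
WKKWWWW
WKKWWWW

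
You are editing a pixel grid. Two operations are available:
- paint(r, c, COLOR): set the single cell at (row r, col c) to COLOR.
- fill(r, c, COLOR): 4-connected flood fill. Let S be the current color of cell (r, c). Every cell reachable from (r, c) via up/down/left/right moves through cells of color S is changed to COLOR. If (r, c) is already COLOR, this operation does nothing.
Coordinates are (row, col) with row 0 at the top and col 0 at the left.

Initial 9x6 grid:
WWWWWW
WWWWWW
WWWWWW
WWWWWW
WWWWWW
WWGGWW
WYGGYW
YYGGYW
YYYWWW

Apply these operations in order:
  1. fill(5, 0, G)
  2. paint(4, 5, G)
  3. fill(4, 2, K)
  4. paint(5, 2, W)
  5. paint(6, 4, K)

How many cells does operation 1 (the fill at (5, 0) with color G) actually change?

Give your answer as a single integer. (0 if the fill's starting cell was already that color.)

After op 1 fill(5,0,G) [40 cells changed]:
GGGGGG
GGGGGG
GGGGGG
GGGGGG
GGGGGG
GGGGGG
GYGGYG
YYGGYG
YYYGGG

Answer: 40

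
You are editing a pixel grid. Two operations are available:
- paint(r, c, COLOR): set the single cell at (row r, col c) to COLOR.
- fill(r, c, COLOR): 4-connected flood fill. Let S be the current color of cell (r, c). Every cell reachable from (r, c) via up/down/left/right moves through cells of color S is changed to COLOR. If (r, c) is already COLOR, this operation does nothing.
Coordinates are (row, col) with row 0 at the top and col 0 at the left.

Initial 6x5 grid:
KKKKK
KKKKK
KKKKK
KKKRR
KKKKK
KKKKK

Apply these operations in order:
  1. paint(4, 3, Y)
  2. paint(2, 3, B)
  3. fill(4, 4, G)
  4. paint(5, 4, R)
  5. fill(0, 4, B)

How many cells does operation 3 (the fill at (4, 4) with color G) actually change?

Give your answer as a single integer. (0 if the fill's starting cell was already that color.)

Answer: 26

Derivation:
After op 1 paint(4,3,Y):
KKKKK
KKKKK
KKKKK
KKKRR
KKKYK
KKKKK
After op 2 paint(2,3,B):
KKKKK
KKKKK
KKKBK
KKKRR
KKKYK
KKKKK
After op 3 fill(4,4,G) [26 cells changed]:
GGGGG
GGGGG
GGGBG
GGGRR
GGGYG
GGGGG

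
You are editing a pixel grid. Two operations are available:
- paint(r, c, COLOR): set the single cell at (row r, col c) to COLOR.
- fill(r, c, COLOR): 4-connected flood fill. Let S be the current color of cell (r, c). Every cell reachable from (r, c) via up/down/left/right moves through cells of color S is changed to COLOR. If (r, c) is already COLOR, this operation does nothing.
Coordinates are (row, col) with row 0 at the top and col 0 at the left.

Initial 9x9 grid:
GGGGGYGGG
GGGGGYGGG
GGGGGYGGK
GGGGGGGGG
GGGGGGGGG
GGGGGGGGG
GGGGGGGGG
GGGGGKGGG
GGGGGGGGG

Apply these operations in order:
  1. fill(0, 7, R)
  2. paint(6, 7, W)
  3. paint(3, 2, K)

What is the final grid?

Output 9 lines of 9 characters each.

After op 1 fill(0,7,R) [76 cells changed]:
RRRRRYRRR
RRRRRYRRR
RRRRRYRRK
RRRRRRRRR
RRRRRRRRR
RRRRRRRRR
RRRRRRRRR
RRRRRKRRR
RRRRRRRRR
After op 2 paint(6,7,W):
RRRRRYRRR
RRRRRYRRR
RRRRRYRRK
RRRRRRRRR
RRRRRRRRR
RRRRRRRRR
RRRRRRRWR
RRRRRKRRR
RRRRRRRRR
After op 3 paint(3,2,K):
RRRRRYRRR
RRRRRYRRR
RRRRRYRRK
RRKRRRRRR
RRRRRRRRR
RRRRRRRRR
RRRRRRRWR
RRRRRKRRR
RRRRRRRRR

Answer: RRRRRYRRR
RRRRRYRRR
RRRRRYRRK
RRKRRRRRR
RRRRRRRRR
RRRRRRRRR
RRRRRRRWR
RRRRRKRRR
RRRRRRRRR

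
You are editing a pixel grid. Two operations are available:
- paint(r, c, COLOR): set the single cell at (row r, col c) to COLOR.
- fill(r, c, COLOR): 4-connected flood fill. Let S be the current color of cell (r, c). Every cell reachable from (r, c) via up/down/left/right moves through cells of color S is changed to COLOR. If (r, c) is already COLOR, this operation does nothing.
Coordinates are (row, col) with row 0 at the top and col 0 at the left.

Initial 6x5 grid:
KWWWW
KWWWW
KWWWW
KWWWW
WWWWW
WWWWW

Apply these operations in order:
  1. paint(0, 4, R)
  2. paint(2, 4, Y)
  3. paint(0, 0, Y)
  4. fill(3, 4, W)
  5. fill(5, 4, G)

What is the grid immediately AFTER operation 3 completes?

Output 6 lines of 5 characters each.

Answer: YWWWR
KWWWW
KWWWY
KWWWW
WWWWW
WWWWW

Derivation:
After op 1 paint(0,4,R):
KWWWR
KWWWW
KWWWW
KWWWW
WWWWW
WWWWW
After op 2 paint(2,4,Y):
KWWWR
KWWWW
KWWWY
KWWWW
WWWWW
WWWWW
After op 3 paint(0,0,Y):
YWWWR
KWWWW
KWWWY
KWWWW
WWWWW
WWWWW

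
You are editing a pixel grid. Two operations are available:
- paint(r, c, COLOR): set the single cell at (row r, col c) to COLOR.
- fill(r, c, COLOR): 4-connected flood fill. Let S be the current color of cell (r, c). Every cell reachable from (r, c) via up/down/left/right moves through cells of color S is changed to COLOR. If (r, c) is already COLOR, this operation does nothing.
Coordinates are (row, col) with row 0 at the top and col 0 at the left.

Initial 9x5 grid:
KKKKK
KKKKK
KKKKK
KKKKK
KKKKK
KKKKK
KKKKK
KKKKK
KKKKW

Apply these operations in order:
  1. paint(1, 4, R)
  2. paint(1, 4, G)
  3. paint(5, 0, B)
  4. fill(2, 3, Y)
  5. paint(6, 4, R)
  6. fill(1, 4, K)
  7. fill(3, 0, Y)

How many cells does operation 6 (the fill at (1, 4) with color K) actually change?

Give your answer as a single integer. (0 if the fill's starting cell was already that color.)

Answer: 1

Derivation:
After op 1 paint(1,4,R):
KKKKK
KKKKR
KKKKK
KKKKK
KKKKK
KKKKK
KKKKK
KKKKK
KKKKW
After op 2 paint(1,4,G):
KKKKK
KKKKG
KKKKK
KKKKK
KKKKK
KKKKK
KKKKK
KKKKK
KKKKW
After op 3 paint(5,0,B):
KKKKK
KKKKG
KKKKK
KKKKK
KKKKK
BKKKK
KKKKK
KKKKK
KKKKW
After op 4 fill(2,3,Y) [42 cells changed]:
YYYYY
YYYYG
YYYYY
YYYYY
YYYYY
BYYYY
YYYYY
YYYYY
YYYYW
After op 5 paint(6,4,R):
YYYYY
YYYYG
YYYYY
YYYYY
YYYYY
BYYYY
YYYYR
YYYYY
YYYYW
After op 6 fill(1,4,K) [1 cells changed]:
YYYYY
YYYYK
YYYYY
YYYYY
YYYYY
BYYYY
YYYYR
YYYYY
YYYYW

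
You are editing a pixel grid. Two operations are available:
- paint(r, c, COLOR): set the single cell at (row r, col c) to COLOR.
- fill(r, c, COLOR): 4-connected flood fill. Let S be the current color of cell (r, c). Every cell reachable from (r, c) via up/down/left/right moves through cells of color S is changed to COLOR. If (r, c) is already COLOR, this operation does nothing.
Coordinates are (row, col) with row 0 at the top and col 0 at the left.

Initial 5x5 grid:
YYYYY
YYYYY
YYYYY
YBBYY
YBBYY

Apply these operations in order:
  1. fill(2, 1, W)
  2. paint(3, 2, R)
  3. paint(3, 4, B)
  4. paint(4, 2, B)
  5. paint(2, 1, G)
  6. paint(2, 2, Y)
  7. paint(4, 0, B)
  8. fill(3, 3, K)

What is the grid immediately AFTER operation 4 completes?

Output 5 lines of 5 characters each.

After op 1 fill(2,1,W) [21 cells changed]:
WWWWW
WWWWW
WWWWW
WBBWW
WBBWW
After op 2 paint(3,2,R):
WWWWW
WWWWW
WWWWW
WBRWW
WBBWW
After op 3 paint(3,4,B):
WWWWW
WWWWW
WWWWW
WBRWB
WBBWW
After op 4 paint(4,2,B):
WWWWW
WWWWW
WWWWW
WBRWB
WBBWW

Answer: WWWWW
WWWWW
WWWWW
WBRWB
WBBWW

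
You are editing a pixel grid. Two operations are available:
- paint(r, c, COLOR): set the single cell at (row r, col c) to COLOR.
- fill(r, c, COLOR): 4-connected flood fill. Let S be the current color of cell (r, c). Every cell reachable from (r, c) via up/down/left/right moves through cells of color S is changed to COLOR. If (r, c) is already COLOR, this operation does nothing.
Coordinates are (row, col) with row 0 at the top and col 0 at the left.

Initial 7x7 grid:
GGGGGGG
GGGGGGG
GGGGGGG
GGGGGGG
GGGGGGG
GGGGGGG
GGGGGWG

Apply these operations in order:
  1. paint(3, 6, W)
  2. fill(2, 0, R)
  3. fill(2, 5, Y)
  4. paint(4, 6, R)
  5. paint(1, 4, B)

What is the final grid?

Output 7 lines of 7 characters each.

Answer: YYYYYYY
YYYYBYY
YYYYYYY
YYYYYYW
YYYYYYR
YYYYYYY
YYYYYWY

Derivation:
After op 1 paint(3,6,W):
GGGGGGG
GGGGGGG
GGGGGGG
GGGGGGW
GGGGGGG
GGGGGGG
GGGGGWG
After op 2 fill(2,0,R) [47 cells changed]:
RRRRRRR
RRRRRRR
RRRRRRR
RRRRRRW
RRRRRRR
RRRRRRR
RRRRRWR
After op 3 fill(2,5,Y) [47 cells changed]:
YYYYYYY
YYYYYYY
YYYYYYY
YYYYYYW
YYYYYYY
YYYYYYY
YYYYYWY
After op 4 paint(4,6,R):
YYYYYYY
YYYYYYY
YYYYYYY
YYYYYYW
YYYYYYR
YYYYYYY
YYYYYWY
After op 5 paint(1,4,B):
YYYYYYY
YYYYBYY
YYYYYYY
YYYYYYW
YYYYYYR
YYYYYYY
YYYYYWY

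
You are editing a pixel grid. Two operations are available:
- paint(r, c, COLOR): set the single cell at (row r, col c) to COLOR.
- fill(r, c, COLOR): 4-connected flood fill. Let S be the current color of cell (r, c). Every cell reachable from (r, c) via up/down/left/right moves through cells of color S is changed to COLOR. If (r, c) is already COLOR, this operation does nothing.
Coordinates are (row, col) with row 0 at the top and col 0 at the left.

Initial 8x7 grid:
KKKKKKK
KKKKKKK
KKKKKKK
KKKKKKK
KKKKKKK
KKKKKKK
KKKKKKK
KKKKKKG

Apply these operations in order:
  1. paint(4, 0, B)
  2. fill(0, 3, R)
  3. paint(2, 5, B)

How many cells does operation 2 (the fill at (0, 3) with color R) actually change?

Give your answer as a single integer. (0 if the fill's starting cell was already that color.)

After op 1 paint(4,0,B):
KKKKKKK
KKKKKKK
KKKKKKK
KKKKKKK
BKKKKKK
KKKKKKK
KKKKKKK
KKKKKKG
After op 2 fill(0,3,R) [54 cells changed]:
RRRRRRR
RRRRRRR
RRRRRRR
RRRRRRR
BRRRRRR
RRRRRRR
RRRRRRR
RRRRRRG

Answer: 54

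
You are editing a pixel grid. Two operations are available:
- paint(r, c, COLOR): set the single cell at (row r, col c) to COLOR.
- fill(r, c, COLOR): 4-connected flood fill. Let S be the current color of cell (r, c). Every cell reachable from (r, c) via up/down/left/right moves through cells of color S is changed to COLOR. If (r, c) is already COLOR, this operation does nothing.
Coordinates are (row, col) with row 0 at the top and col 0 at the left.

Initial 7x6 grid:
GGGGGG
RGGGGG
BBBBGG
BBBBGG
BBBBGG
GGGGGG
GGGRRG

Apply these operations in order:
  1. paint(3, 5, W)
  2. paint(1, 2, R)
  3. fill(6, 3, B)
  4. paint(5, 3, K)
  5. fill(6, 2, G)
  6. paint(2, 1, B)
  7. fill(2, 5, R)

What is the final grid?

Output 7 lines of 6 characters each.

After op 1 paint(3,5,W):
GGGGGG
RGGGGG
BBBBGG
BBBBGW
BBBBGG
GGGGGG
GGGRRG
After op 2 paint(1,2,R):
GGGGGG
RGRGGG
BBBBGG
BBBBGW
BBBBGG
GGGGGG
GGGRRG
After op 3 fill(6,3,B) [2 cells changed]:
GGGGGG
RGRGGG
BBBBGG
BBBBGW
BBBBGG
GGGGGG
GGGBBG
After op 4 paint(5,3,K):
GGGGGG
RGRGGG
BBBBGG
BBBBGW
BBBBGG
GGGKGG
GGGBBG
After op 5 fill(6,2,G) [0 cells changed]:
GGGGGG
RGRGGG
BBBBGG
BBBBGW
BBBBGG
GGGKGG
GGGBBG
After op 6 paint(2,1,B):
GGGGGG
RGRGGG
BBBBGG
BBBBGW
BBBBGG
GGGKGG
GGGBBG
After op 7 fill(2,5,R) [18 cells changed]:
RRRRRR
RRRRRR
BBBBRR
BBBBRW
BBBBRR
GGGKRR
GGGBBR

Answer: RRRRRR
RRRRRR
BBBBRR
BBBBRW
BBBBRR
GGGKRR
GGGBBR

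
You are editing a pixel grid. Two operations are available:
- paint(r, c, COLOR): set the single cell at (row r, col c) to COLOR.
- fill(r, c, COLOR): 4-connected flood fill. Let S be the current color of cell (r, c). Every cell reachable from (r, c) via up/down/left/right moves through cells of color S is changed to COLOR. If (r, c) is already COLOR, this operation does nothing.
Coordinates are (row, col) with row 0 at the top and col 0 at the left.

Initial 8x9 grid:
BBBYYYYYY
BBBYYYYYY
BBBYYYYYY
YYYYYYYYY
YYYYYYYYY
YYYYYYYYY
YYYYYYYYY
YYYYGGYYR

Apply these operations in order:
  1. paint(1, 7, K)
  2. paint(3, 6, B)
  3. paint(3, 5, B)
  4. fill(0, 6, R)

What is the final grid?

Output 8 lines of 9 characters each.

After op 1 paint(1,7,K):
BBBYYYYYY
BBBYYYYKY
BBBYYYYYY
YYYYYYYYY
YYYYYYYYY
YYYYYYYYY
YYYYYYYYY
YYYYGGYYR
After op 2 paint(3,6,B):
BBBYYYYYY
BBBYYYYKY
BBBYYYYYY
YYYYYYBYY
YYYYYYYYY
YYYYYYYYY
YYYYYYYYY
YYYYGGYYR
After op 3 paint(3,5,B):
BBBYYYYYY
BBBYYYYKY
BBBYYYYYY
YYYYYBBYY
YYYYYYYYY
YYYYYYYYY
YYYYYYYYY
YYYYGGYYR
After op 4 fill(0,6,R) [57 cells changed]:
BBBRRRRRR
BBBRRRRKR
BBBRRRRRR
RRRRRBBRR
RRRRRRRRR
RRRRRRRRR
RRRRRRRRR
RRRRGGRRR

Answer: BBBRRRRRR
BBBRRRRKR
BBBRRRRRR
RRRRRBBRR
RRRRRRRRR
RRRRRRRRR
RRRRRRRRR
RRRRGGRRR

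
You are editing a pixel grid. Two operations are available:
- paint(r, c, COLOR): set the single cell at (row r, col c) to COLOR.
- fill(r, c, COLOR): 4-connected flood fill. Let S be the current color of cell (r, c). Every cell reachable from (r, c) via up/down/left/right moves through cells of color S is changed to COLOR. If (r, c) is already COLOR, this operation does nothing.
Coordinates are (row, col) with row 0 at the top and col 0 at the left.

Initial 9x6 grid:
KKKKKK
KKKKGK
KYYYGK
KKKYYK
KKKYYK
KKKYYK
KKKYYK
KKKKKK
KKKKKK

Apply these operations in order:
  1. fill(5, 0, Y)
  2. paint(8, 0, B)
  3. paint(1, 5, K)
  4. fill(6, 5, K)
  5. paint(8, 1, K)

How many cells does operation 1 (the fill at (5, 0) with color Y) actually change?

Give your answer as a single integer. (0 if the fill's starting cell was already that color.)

Answer: 41

Derivation:
After op 1 fill(5,0,Y) [41 cells changed]:
YYYYYY
YYYYGY
YYYYGY
YYYYYY
YYYYYY
YYYYYY
YYYYYY
YYYYYY
YYYYYY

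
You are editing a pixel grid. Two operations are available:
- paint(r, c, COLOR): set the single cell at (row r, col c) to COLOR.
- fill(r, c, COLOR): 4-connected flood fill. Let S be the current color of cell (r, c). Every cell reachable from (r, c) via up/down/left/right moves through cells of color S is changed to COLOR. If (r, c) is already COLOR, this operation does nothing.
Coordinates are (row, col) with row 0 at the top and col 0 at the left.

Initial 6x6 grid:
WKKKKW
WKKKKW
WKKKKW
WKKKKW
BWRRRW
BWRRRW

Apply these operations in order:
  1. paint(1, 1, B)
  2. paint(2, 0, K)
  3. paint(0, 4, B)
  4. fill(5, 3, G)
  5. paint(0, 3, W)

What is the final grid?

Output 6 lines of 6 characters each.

Answer: WKKWBW
WBKKKW
KKKKKW
WKKKKW
BWGGGW
BWGGGW

Derivation:
After op 1 paint(1,1,B):
WKKKKW
WBKKKW
WKKKKW
WKKKKW
BWRRRW
BWRRRW
After op 2 paint(2,0,K):
WKKKKW
WBKKKW
KKKKKW
WKKKKW
BWRRRW
BWRRRW
After op 3 paint(0,4,B):
WKKKBW
WBKKKW
KKKKKW
WKKKKW
BWRRRW
BWRRRW
After op 4 fill(5,3,G) [6 cells changed]:
WKKKBW
WBKKKW
KKKKKW
WKKKKW
BWGGGW
BWGGGW
After op 5 paint(0,3,W):
WKKWBW
WBKKKW
KKKKKW
WKKKKW
BWGGGW
BWGGGW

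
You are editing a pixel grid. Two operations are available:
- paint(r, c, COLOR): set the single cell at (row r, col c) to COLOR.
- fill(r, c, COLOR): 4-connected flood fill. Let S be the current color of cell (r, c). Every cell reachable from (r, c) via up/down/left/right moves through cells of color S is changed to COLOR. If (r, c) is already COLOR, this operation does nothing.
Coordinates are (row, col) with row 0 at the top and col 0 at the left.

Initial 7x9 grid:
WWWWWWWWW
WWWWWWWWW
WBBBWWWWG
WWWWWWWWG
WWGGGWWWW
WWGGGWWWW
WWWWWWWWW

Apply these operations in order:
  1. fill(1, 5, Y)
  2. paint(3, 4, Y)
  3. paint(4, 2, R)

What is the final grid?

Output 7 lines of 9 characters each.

Answer: YYYYYYYYY
YYYYYYYYY
YBBBYYYYG
YYYYYYYYG
YYRGGYYYY
YYGGGYYYY
YYYYYYYYY

Derivation:
After op 1 fill(1,5,Y) [52 cells changed]:
YYYYYYYYY
YYYYYYYYY
YBBBYYYYG
YYYYYYYYG
YYGGGYYYY
YYGGGYYYY
YYYYYYYYY
After op 2 paint(3,4,Y):
YYYYYYYYY
YYYYYYYYY
YBBBYYYYG
YYYYYYYYG
YYGGGYYYY
YYGGGYYYY
YYYYYYYYY
After op 3 paint(4,2,R):
YYYYYYYYY
YYYYYYYYY
YBBBYYYYG
YYYYYYYYG
YYRGGYYYY
YYGGGYYYY
YYYYYYYYY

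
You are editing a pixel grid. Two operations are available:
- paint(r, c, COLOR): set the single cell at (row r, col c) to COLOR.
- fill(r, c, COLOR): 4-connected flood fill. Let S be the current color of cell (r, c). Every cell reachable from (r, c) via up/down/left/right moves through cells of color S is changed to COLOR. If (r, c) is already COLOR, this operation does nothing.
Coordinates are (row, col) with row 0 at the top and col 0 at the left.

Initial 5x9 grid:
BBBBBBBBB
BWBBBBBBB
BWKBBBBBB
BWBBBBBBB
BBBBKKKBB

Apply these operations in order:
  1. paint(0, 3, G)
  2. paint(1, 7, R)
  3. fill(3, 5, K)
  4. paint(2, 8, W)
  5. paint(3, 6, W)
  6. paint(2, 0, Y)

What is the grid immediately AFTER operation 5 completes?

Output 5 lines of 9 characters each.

Answer: KKKGKKKKK
KWKKKKKRK
KWKKKKKKW
KWKKKKWKK
KKKKKKKKK

Derivation:
After op 1 paint(0,3,G):
BBBGBBBBB
BWBBBBBBB
BWKBBBBBB
BWBBBBBBB
BBBBKKKBB
After op 2 paint(1,7,R):
BBBGBBBBB
BWBBBBBRB
BWKBBBBBB
BWBBBBBBB
BBBBKKKBB
After op 3 fill(3,5,K) [36 cells changed]:
KKKGKKKKK
KWKKKKKRK
KWKKKKKKK
KWKKKKKKK
KKKKKKKKK
After op 4 paint(2,8,W):
KKKGKKKKK
KWKKKKKRK
KWKKKKKKW
KWKKKKKKK
KKKKKKKKK
After op 5 paint(3,6,W):
KKKGKKKKK
KWKKKKKRK
KWKKKKKKW
KWKKKKWKK
KKKKKKKKK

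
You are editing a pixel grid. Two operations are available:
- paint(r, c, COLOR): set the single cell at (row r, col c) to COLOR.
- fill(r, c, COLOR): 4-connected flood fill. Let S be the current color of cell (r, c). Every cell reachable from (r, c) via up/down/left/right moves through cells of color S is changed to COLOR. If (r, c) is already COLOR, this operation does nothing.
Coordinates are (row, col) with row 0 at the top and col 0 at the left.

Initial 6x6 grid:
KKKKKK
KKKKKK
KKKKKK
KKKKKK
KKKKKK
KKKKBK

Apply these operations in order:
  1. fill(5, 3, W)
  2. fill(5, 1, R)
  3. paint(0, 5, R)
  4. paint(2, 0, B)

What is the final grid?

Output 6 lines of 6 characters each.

Answer: RRRRRR
RRRRRR
BRRRRR
RRRRRR
RRRRRR
RRRRBR

Derivation:
After op 1 fill(5,3,W) [35 cells changed]:
WWWWWW
WWWWWW
WWWWWW
WWWWWW
WWWWWW
WWWWBW
After op 2 fill(5,1,R) [35 cells changed]:
RRRRRR
RRRRRR
RRRRRR
RRRRRR
RRRRRR
RRRRBR
After op 3 paint(0,5,R):
RRRRRR
RRRRRR
RRRRRR
RRRRRR
RRRRRR
RRRRBR
After op 4 paint(2,0,B):
RRRRRR
RRRRRR
BRRRRR
RRRRRR
RRRRRR
RRRRBR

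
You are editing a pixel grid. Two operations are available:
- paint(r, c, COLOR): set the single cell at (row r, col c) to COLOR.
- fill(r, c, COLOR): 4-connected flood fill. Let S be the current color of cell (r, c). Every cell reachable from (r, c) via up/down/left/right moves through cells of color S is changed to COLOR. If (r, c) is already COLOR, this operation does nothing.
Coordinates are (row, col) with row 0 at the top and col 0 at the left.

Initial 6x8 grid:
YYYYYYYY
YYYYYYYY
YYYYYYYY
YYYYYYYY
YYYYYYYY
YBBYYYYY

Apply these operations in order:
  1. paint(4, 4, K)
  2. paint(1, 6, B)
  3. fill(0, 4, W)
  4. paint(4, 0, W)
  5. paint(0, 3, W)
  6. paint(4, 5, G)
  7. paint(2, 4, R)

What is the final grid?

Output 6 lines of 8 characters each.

Answer: WWWWWWWW
WWWWWWBW
WWWWRWWW
WWWWWWWW
WWWWKGWW
WBBWWWWW

Derivation:
After op 1 paint(4,4,K):
YYYYYYYY
YYYYYYYY
YYYYYYYY
YYYYYYYY
YYYYKYYY
YBBYYYYY
After op 2 paint(1,6,B):
YYYYYYYY
YYYYYYBY
YYYYYYYY
YYYYYYYY
YYYYKYYY
YBBYYYYY
After op 3 fill(0,4,W) [44 cells changed]:
WWWWWWWW
WWWWWWBW
WWWWWWWW
WWWWWWWW
WWWWKWWW
WBBWWWWW
After op 4 paint(4,0,W):
WWWWWWWW
WWWWWWBW
WWWWWWWW
WWWWWWWW
WWWWKWWW
WBBWWWWW
After op 5 paint(0,3,W):
WWWWWWWW
WWWWWWBW
WWWWWWWW
WWWWWWWW
WWWWKWWW
WBBWWWWW
After op 6 paint(4,5,G):
WWWWWWWW
WWWWWWBW
WWWWWWWW
WWWWWWWW
WWWWKGWW
WBBWWWWW
After op 7 paint(2,4,R):
WWWWWWWW
WWWWWWBW
WWWWRWWW
WWWWWWWW
WWWWKGWW
WBBWWWWW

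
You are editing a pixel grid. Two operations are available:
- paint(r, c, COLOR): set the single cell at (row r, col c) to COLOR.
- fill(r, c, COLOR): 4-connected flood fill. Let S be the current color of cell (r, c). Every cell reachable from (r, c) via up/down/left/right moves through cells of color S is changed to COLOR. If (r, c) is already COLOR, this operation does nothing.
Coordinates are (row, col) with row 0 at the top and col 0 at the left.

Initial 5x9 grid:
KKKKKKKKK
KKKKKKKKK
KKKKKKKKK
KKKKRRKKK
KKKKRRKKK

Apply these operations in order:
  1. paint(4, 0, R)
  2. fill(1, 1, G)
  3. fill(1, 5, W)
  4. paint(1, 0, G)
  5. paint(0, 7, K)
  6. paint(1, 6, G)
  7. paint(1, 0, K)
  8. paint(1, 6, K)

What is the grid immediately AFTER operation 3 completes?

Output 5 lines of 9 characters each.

Answer: WWWWWWWWW
WWWWWWWWW
WWWWWWWWW
WWWWRRWWW
RWWWRRWWW

Derivation:
After op 1 paint(4,0,R):
KKKKKKKKK
KKKKKKKKK
KKKKKKKKK
KKKKRRKKK
RKKKRRKKK
After op 2 fill(1,1,G) [40 cells changed]:
GGGGGGGGG
GGGGGGGGG
GGGGGGGGG
GGGGRRGGG
RGGGRRGGG
After op 3 fill(1,5,W) [40 cells changed]:
WWWWWWWWW
WWWWWWWWW
WWWWWWWWW
WWWWRRWWW
RWWWRRWWW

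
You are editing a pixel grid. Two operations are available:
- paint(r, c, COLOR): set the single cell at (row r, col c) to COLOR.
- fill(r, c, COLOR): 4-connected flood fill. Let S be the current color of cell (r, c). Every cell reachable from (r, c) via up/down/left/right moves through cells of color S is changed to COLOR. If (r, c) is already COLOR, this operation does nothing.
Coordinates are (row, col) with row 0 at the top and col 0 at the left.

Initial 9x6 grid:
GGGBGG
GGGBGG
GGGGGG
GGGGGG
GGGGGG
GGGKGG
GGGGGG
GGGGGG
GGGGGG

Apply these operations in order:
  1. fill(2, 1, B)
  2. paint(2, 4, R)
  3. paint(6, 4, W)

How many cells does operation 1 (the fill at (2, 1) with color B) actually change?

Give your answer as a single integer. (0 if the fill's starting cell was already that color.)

After op 1 fill(2,1,B) [51 cells changed]:
BBBBBB
BBBBBB
BBBBBB
BBBBBB
BBBBBB
BBBKBB
BBBBBB
BBBBBB
BBBBBB

Answer: 51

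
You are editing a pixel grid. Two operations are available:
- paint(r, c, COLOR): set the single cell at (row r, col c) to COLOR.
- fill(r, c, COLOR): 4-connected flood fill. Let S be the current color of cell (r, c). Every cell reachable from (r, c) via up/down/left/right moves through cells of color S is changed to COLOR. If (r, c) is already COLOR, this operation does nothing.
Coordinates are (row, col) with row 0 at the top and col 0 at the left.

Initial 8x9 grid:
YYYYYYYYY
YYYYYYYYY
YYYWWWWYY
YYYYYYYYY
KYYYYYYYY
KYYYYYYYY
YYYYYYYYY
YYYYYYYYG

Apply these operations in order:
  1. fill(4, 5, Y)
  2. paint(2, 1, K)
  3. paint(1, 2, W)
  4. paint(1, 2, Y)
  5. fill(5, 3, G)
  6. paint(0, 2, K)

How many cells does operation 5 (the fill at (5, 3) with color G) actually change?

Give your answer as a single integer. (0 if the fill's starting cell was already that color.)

After op 1 fill(4,5,Y) [0 cells changed]:
YYYYYYYYY
YYYYYYYYY
YYYWWWWYY
YYYYYYYYY
KYYYYYYYY
KYYYYYYYY
YYYYYYYYY
YYYYYYYYG
After op 2 paint(2,1,K):
YYYYYYYYY
YYYYYYYYY
YKYWWWWYY
YYYYYYYYY
KYYYYYYYY
KYYYYYYYY
YYYYYYYYY
YYYYYYYYG
After op 3 paint(1,2,W):
YYYYYYYYY
YYWYYYYYY
YKYWWWWYY
YYYYYYYYY
KYYYYYYYY
KYYYYYYYY
YYYYYYYYY
YYYYYYYYG
After op 4 paint(1,2,Y):
YYYYYYYYY
YYYYYYYYY
YKYWWWWYY
YYYYYYYYY
KYYYYYYYY
KYYYYYYYY
YYYYYYYYY
YYYYYYYYG
After op 5 fill(5,3,G) [64 cells changed]:
GGGGGGGGG
GGGGGGGGG
GKGWWWWGG
GGGGGGGGG
KGGGGGGGG
KGGGGGGGG
GGGGGGGGG
GGGGGGGGG

Answer: 64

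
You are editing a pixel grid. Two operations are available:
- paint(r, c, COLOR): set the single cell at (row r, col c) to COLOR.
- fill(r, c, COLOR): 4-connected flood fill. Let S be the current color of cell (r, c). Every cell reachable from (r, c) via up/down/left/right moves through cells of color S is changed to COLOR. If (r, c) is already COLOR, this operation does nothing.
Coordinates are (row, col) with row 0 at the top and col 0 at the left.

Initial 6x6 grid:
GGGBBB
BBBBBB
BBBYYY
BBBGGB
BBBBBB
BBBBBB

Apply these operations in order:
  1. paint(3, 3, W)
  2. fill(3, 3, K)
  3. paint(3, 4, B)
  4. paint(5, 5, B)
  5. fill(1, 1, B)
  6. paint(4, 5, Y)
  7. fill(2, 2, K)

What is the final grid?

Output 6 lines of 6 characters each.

After op 1 paint(3,3,W):
GGGBBB
BBBBBB
BBBYYY
BBBWGB
BBBBBB
BBBBBB
After op 2 fill(3,3,K) [1 cells changed]:
GGGBBB
BBBBBB
BBBYYY
BBBKGB
BBBBBB
BBBBBB
After op 3 paint(3,4,B):
GGGBBB
BBBBBB
BBBYYY
BBBKBB
BBBBBB
BBBBBB
After op 4 paint(5,5,B):
GGGBBB
BBBBBB
BBBYYY
BBBKBB
BBBBBB
BBBBBB
After op 5 fill(1,1,B) [0 cells changed]:
GGGBBB
BBBBBB
BBBYYY
BBBKBB
BBBBBB
BBBBBB
After op 6 paint(4,5,Y):
GGGBBB
BBBBBB
BBBYYY
BBBKBB
BBBBBY
BBBBBB
After op 7 fill(2,2,K) [28 cells changed]:
GGGKKK
KKKKKK
KKKYYY
KKKKKK
KKKKKY
KKKKKK

Answer: GGGKKK
KKKKKK
KKKYYY
KKKKKK
KKKKKY
KKKKKK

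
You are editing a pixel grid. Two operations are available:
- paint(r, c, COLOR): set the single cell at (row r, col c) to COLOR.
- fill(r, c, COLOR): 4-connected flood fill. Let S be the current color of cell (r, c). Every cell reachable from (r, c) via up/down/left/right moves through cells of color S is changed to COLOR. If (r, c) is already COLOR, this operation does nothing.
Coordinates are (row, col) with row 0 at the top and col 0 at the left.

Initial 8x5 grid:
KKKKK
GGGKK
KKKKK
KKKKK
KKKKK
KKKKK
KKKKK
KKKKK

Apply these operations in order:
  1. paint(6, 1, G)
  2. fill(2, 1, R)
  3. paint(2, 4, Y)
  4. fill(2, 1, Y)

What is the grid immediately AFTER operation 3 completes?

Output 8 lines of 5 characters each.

After op 1 paint(6,1,G):
KKKKK
GGGKK
KKKKK
KKKKK
KKKKK
KKKKK
KGKKK
KKKKK
After op 2 fill(2,1,R) [36 cells changed]:
RRRRR
GGGRR
RRRRR
RRRRR
RRRRR
RRRRR
RGRRR
RRRRR
After op 3 paint(2,4,Y):
RRRRR
GGGRR
RRRRY
RRRRR
RRRRR
RRRRR
RGRRR
RRRRR

Answer: RRRRR
GGGRR
RRRRY
RRRRR
RRRRR
RRRRR
RGRRR
RRRRR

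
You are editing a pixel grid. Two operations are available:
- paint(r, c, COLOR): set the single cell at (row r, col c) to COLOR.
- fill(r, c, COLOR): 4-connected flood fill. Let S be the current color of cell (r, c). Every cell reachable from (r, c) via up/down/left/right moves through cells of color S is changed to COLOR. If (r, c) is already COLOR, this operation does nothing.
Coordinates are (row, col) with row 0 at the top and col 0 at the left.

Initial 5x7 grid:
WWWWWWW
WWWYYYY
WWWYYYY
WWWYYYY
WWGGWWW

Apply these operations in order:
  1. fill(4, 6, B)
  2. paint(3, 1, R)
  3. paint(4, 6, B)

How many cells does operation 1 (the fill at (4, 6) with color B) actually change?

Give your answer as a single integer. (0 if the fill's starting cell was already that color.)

After op 1 fill(4,6,B) [3 cells changed]:
WWWWWWW
WWWYYYY
WWWYYYY
WWWYYYY
WWGGBBB

Answer: 3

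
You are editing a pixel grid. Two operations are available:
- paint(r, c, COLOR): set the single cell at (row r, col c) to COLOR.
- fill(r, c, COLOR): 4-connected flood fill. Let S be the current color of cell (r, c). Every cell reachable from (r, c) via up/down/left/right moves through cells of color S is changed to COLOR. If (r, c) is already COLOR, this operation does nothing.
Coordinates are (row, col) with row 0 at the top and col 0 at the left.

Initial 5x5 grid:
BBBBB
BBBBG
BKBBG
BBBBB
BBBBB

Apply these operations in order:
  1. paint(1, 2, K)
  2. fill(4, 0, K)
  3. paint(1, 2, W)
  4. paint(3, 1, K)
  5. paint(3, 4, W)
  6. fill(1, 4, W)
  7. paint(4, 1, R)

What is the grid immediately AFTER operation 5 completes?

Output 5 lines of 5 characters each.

Answer: KKKKK
KKWKG
KKKKG
KKKKW
KKKKK

Derivation:
After op 1 paint(1,2,K):
BBBBB
BBKBG
BKBBG
BBBBB
BBBBB
After op 2 fill(4,0,K) [21 cells changed]:
KKKKK
KKKKG
KKKKG
KKKKK
KKKKK
After op 3 paint(1,2,W):
KKKKK
KKWKG
KKKKG
KKKKK
KKKKK
After op 4 paint(3,1,K):
KKKKK
KKWKG
KKKKG
KKKKK
KKKKK
After op 5 paint(3,4,W):
KKKKK
KKWKG
KKKKG
KKKKW
KKKKK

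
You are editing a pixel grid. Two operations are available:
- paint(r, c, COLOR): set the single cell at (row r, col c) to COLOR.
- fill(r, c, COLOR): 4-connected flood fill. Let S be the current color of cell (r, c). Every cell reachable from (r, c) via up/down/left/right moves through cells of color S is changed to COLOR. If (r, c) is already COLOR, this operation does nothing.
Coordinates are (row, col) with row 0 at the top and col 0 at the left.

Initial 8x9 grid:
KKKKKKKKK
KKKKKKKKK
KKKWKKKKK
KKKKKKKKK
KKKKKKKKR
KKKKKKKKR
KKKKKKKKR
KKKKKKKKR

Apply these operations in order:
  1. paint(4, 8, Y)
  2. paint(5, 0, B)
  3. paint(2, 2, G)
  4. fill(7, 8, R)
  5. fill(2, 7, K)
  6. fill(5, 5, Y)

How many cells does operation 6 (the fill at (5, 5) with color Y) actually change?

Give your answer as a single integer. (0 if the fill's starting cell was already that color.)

Answer: 65

Derivation:
After op 1 paint(4,8,Y):
KKKKKKKKK
KKKKKKKKK
KKKWKKKKK
KKKKKKKKK
KKKKKKKKY
KKKKKKKKR
KKKKKKKKR
KKKKKKKKR
After op 2 paint(5,0,B):
KKKKKKKKK
KKKKKKKKK
KKKWKKKKK
KKKKKKKKK
KKKKKKKKY
BKKKKKKKR
KKKKKKKKR
KKKKKKKKR
After op 3 paint(2,2,G):
KKKKKKKKK
KKKKKKKKK
KKGWKKKKK
KKKKKKKKK
KKKKKKKKY
BKKKKKKKR
KKKKKKKKR
KKKKKKKKR
After op 4 fill(7,8,R) [0 cells changed]:
KKKKKKKKK
KKKKKKKKK
KKGWKKKKK
KKKKKKKKK
KKKKKKKKY
BKKKKKKKR
KKKKKKKKR
KKKKKKKKR
After op 5 fill(2,7,K) [0 cells changed]:
KKKKKKKKK
KKKKKKKKK
KKGWKKKKK
KKKKKKKKK
KKKKKKKKY
BKKKKKKKR
KKKKKKKKR
KKKKKKKKR
After op 6 fill(5,5,Y) [65 cells changed]:
YYYYYYYYY
YYYYYYYYY
YYGWYYYYY
YYYYYYYYY
YYYYYYYYY
BYYYYYYYR
YYYYYYYYR
YYYYYYYYR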